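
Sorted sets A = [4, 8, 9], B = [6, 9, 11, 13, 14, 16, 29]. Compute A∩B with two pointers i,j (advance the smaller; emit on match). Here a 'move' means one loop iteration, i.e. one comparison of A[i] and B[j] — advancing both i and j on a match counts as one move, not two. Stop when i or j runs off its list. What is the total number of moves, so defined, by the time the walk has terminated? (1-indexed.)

4 moves

[i=1,j=1] 4<6 → i++
[i=2,j=1] 8>6 → j++
[i=2,j=2] 8<9 → i++
[i=3,j=2] 9==9 emit → i++,j++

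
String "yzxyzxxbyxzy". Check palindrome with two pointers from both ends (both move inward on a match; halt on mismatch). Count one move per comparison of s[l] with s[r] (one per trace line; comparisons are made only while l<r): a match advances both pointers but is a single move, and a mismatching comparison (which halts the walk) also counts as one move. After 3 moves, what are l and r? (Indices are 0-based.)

l=3, r=8

[0,11] 'y'=='y' → l++,r--
[1,10] 'z'=='z' → l++,r--
[2,9] 'x'=='x' → l++,r--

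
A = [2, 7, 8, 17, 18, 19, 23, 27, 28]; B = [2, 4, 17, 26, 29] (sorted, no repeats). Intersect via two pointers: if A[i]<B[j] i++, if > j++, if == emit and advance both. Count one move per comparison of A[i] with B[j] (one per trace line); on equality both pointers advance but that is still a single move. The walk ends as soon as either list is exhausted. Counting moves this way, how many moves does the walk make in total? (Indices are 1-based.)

11 moves

[i=1,j=1] 2==2 emit → i++,j++
[i=2,j=2] 7>4 → j++
[i=2,j=3] 7<17 → i++
[i=3,j=3] 8<17 → i++
[i=4,j=3] 17==17 emit → i++,j++
[i=5,j=4] 18<26 → i++
[i=6,j=4] 19<26 → i++
[i=7,j=4] 23<26 → i++
[i=8,j=4] 27>26 → j++
[i=8,j=5] 27<29 → i++
[i=9,j=5] 28<29 → i++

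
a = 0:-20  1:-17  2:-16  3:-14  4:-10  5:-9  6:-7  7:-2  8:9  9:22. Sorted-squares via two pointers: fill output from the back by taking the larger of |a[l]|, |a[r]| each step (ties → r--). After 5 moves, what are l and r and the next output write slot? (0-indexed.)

l=4, r=8, next write slot=4

l=0 r=9: |-20|<=|22| out[9]=484, r--
l=0 r=8: |-20|>|9| out[8]=400, l++
l=1 r=8: |-17|>|9| out[7]=289, l++
l=2 r=8: |-16|>|9| out[6]=256, l++
l=3 r=8: |-14|>|9| out[5]=196, l++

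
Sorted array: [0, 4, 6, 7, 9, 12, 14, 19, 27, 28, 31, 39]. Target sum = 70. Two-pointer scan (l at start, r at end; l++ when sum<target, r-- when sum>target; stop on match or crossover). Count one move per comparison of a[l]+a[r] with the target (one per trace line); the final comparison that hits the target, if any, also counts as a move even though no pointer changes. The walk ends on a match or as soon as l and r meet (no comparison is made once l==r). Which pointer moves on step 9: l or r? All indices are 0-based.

l

l=0 r=11: 0+39=39 <70, l++
l=1 r=11: 4+39=43 <70, l++
l=2 r=11: 6+39=45 <70, l++
l=3 r=11: 7+39=46 <70, l++
l=4 r=11: 9+39=48 <70, l++
l=5 r=11: 12+39=51 <70, l++
l=6 r=11: 14+39=53 <70, l++
l=7 r=11: 19+39=58 <70, l++
l=8 r=11: 27+39=66 <70, l++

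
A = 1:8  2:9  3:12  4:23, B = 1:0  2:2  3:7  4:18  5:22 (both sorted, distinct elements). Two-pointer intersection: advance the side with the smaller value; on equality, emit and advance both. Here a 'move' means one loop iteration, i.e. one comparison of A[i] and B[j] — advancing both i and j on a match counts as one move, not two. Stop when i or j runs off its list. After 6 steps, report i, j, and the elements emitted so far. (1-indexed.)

[i=1,j=1] 8>0 → j++
[i=1,j=2] 8>2 → j++
[i=1,j=3] 8>7 → j++
[i=1,j=4] 8<18 → i++
[i=2,j=4] 9<18 → i++
[i=3,j=4] 12<18 → i++

i=4, j=4, emitted=[]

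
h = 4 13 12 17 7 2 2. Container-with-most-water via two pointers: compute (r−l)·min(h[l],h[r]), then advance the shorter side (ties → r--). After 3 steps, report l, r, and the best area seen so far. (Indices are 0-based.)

l=0 r=6: min(4,2)*6=12 best=12 *, r--
l=0 r=5: min(4,2)*5=10 best=12, r--
l=0 r=4: min(4,7)*4=16 best=16 *, l++

l=1, r=4, best area=16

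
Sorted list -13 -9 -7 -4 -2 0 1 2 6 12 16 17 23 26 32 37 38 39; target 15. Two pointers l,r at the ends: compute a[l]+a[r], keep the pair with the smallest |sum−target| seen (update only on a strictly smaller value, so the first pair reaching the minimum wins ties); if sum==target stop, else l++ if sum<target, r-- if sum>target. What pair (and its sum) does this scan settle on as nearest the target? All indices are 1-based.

pair (-2, 17) with sum 15 (|Δ|=0)

l=1 r=18: -13+39=26 d=11 *, r--
l=1 r=17: -13+38=25 d=10 *, r--
l=1 r=16: -13+37=24 d=9 *, r--
l=1 r=15: -13+32=19 d=4 *, r--
l=1 r=14: -13+26=13 d=2 *, l++
l=2 r=14: -9+26=17 d=2, r--
l=2 r=13: -9+23=14 d=1 *, l++
l=3 r=13: -7+23=16 d=1, r--
l=3 r=12: -7+17=10 d=5, l++
l=4 r=12: -4+17=13 d=2, l++
l=5 r=12: -2+17=15 d=0 *, stop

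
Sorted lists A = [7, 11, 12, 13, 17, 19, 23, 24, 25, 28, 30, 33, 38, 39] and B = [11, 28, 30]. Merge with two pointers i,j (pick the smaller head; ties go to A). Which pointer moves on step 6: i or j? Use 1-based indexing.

i

i=1 j=1: A[i]=7<=B[j]=11 take 7, i++
i=2 j=1: A[i]=11<=B[j]=11 take 11, i++
i=3 j=1: A[i]=12>B[j]=11 take 11, j++
i=3 j=2: A[i]=12<=B[j]=28 take 12, i++
i=4 j=2: A[i]=13<=B[j]=28 take 13, i++
i=5 j=2: A[i]=17<=B[j]=28 take 17, i++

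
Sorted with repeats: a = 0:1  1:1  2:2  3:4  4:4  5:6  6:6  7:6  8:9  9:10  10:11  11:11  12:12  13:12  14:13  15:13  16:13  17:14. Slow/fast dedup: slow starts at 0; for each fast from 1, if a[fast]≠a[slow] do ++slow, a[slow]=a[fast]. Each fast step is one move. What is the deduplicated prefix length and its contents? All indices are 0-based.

(s=0,f=1) a[fast]=1=a[slow] dup → fast++
(s=0,f=2) a[fast]=2≠a[slow]=1 write a[1]=2 → slow++,fast++
(s=1,f=3) a[fast]=4≠a[slow]=2 write a[2]=4 → slow++,fast++
(s=2,f=4) a[fast]=4=a[slow] dup → fast++
(s=2,f=5) a[fast]=6≠a[slow]=4 write a[3]=6 → slow++,fast++
(s=3,f=6) a[fast]=6=a[slow] dup → fast++
(s=3,f=7) a[fast]=6=a[slow] dup → fast++
(s=3,f=8) a[fast]=9≠a[slow]=6 write a[4]=9 → slow++,fast++
(s=4,f=9) a[fast]=10≠a[slow]=9 write a[5]=10 → slow++,fast++
(s=5,f=10) a[fast]=11≠a[slow]=10 write a[6]=11 → slow++,fast++
(s=6,f=11) a[fast]=11=a[slow] dup → fast++
(s=6,f=12) a[fast]=12≠a[slow]=11 write a[7]=12 → slow++,fast++
(s=7,f=13) a[fast]=12=a[slow] dup → fast++
(s=7,f=14) a[fast]=13≠a[slow]=12 write a[8]=13 → slow++,fast++
(s=8,f=15) a[fast]=13=a[slow] dup → fast++
(s=8,f=16) a[fast]=13=a[slow] dup → fast++
(s=8,f=17) a[fast]=14≠a[slow]=13 write a[9]=14 → slow++,fast++

length 10; prefix = [1, 2, 4, 6, 9, 10, 11, 12, 13, 14]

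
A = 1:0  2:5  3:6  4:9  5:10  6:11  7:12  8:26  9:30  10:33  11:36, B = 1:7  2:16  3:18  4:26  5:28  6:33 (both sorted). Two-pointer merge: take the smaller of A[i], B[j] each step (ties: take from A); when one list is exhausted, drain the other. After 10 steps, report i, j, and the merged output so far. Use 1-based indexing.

i=8, j=4, merged so far=[0, 5, 6, 7, 9, 10, 11, 12, 16, 18]

[i=1,j=1] A[i]=0<=B[j]=7 take 0 → i++
[i=2,j=1] A[i]=5<=B[j]=7 take 5 → i++
[i=3,j=1] A[i]=6<=B[j]=7 take 6 → i++
[i=4,j=1] A[i]=9>B[j]=7 take 7 → j++
[i=4,j=2] A[i]=9<=B[j]=16 take 9 → i++
[i=5,j=2] A[i]=10<=B[j]=16 take 10 → i++
[i=6,j=2] A[i]=11<=B[j]=16 take 11 → i++
[i=7,j=2] A[i]=12<=B[j]=16 take 12 → i++
[i=8,j=2] A[i]=26>B[j]=16 take 16 → j++
[i=8,j=3] A[i]=26>B[j]=18 take 18 → j++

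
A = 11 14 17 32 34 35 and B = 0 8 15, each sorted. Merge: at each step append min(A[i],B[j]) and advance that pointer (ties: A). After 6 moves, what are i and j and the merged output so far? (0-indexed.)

i=0 j=0: A[i]=11>B[j]=0 take 0, j++
i=0 j=1: A[i]=11>B[j]=8 take 8, j++
i=0 j=2: A[i]=11<=B[j]=15 take 11, i++
i=1 j=2: A[i]=14<=B[j]=15 take 14, i++
i=2 j=2: A[i]=17>B[j]=15 take 15, j++
i=2 j=3: B done, take A[i]=17, i++

i=3, j=3, merged so far=[0, 8, 11, 14, 15, 17]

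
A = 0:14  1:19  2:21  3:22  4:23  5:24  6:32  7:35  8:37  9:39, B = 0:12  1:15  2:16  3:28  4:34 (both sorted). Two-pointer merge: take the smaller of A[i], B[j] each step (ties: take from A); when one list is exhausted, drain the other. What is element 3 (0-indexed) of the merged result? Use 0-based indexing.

i=0 j=0: A[i]=14>B[j]=12 take 12, j++
i=0 j=1: A[i]=14<=B[j]=15 take 14, i++
i=1 j=1: A[i]=19>B[j]=15 take 15, j++
i=1 j=2: A[i]=19>B[j]=16 take 16, j++
i=1 j=3: A[i]=19<=B[j]=28 take 19, i++
i=2 j=3: A[i]=21<=B[j]=28 take 21, i++
i=3 j=3: A[i]=22<=B[j]=28 take 22, i++
i=4 j=3: A[i]=23<=B[j]=28 take 23, i++
i=5 j=3: A[i]=24<=B[j]=28 take 24, i++
i=6 j=3: A[i]=32>B[j]=28 take 28, j++
i=6 j=4: A[i]=32<=B[j]=34 take 32, i++
i=7 j=4: A[i]=35>B[j]=34 take 34, j++
i=7 j=5: B done, take A[i]=35, i++
i=8 j=5: B done, take A[i]=37, i++
i=9 j=5: B done, take A[i]=39, i++

merged[3] = 16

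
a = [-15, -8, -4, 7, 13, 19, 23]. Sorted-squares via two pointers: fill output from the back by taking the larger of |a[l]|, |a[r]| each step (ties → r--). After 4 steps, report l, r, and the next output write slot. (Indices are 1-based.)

l=2, r=4, next write slot=3

[1,7] |-15|<=|23| out[7]=529 → r--
[1,6] |-15|<=|19| out[6]=361 → r--
[1,5] |-15|>|13| out[5]=225 → l++
[2,5] |-8|<=|13| out[4]=169 → r--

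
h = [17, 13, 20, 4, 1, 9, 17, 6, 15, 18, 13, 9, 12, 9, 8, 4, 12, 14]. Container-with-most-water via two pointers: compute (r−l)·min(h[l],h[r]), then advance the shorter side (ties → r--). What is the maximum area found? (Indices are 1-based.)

l=1 r=18: min(17,14)*17=238 best=238 *, r--
l=1 r=17: min(17,12)*16=192 best=238, r--
l=1 r=16: min(17,4)*15=60 best=238, r--
l=1 r=15: min(17,8)*14=112 best=238, r--
l=1 r=14: min(17,9)*13=117 best=238, r--
l=1 r=13: min(17,12)*12=144 best=238, r--
l=1 r=12: min(17,9)*11=99 best=238, r--
l=1 r=11: min(17,13)*10=130 best=238, r--
l=1 r=10: min(17,18)*9=153 best=238, l++
l=2 r=10: min(13,18)*8=104 best=238, l++
l=3 r=10: min(20,18)*7=126 best=238, r--
l=3 r=9: min(20,15)*6=90 best=238, r--
l=3 r=8: min(20,6)*5=30 best=238, r--
l=3 r=7: min(20,17)*4=68 best=238, r--
l=3 r=6: min(20,9)*3=27 best=238, r--
l=3 r=5: min(20,1)*2=2 best=238, r--
l=3 r=4: min(20,4)*1=4 best=238, r--

max area = 238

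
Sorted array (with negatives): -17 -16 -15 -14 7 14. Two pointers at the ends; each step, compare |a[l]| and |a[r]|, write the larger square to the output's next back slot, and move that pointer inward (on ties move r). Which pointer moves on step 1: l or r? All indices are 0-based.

l

l=0 r=5: |-17|>|14| out[5]=289, l++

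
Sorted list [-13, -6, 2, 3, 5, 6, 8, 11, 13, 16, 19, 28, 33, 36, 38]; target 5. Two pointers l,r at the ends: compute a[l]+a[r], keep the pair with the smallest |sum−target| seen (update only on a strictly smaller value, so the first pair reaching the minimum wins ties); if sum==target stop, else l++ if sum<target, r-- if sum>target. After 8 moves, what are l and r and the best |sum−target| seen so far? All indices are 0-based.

l=0 r=14: -13+38=25 d=20 *, r--
l=0 r=13: -13+36=23 d=18 *, r--
l=0 r=12: -13+33=20 d=15 *, r--
l=0 r=11: -13+28=15 d=10 *, r--
l=0 r=10: -13+19=6 d=1 *, r--
l=0 r=9: -13+16=3 d=2, l++
l=1 r=9: -6+16=10 d=5, r--
l=1 r=8: -6+13=7 d=2, r--

l=1, r=7, best |Δ|=1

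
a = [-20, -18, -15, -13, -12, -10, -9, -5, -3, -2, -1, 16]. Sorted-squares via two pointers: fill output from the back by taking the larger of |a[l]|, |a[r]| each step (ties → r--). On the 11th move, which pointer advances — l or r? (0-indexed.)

l

l=0 r=11: |-20|>|16| out[11]=400, l++
l=1 r=11: |-18|>|16| out[10]=324, l++
l=2 r=11: |-15|<=|16| out[9]=256, r--
l=2 r=10: |-15|>|-1| out[8]=225, l++
l=3 r=10: |-13|>|-1| out[7]=169, l++
l=4 r=10: |-12|>|-1| out[6]=144, l++
l=5 r=10: |-10|>|-1| out[5]=100, l++
l=6 r=10: |-9|>|-1| out[4]=81, l++
l=7 r=10: |-5|>|-1| out[3]=25, l++
l=8 r=10: |-3|>|-1| out[2]=9, l++
l=9 r=10: |-2|>|-1| out[1]=4, l++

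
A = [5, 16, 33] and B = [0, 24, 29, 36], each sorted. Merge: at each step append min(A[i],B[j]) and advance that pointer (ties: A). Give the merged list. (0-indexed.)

[0, 5, 16, 24, 29, 33, 36]

[i=0,j=0] A[i]=5>B[j]=0 take 0 → j++
[i=0,j=1] A[i]=5<=B[j]=24 take 5 → i++
[i=1,j=1] A[i]=16<=B[j]=24 take 16 → i++
[i=2,j=1] A[i]=33>B[j]=24 take 24 → j++
[i=2,j=2] A[i]=33>B[j]=29 take 29 → j++
[i=2,j=3] A[i]=33<=B[j]=36 take 33 → i++
[i=3,j=3] A done, take B[j]=36 → j++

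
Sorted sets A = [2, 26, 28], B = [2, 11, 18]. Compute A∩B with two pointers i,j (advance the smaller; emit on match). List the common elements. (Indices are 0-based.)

[i=0,j=0] 2==2 emit → i++,j++
[i=1,j=1] 26>11 → j++
[i=1,j=2] 26>18 → j++

intersection = [2]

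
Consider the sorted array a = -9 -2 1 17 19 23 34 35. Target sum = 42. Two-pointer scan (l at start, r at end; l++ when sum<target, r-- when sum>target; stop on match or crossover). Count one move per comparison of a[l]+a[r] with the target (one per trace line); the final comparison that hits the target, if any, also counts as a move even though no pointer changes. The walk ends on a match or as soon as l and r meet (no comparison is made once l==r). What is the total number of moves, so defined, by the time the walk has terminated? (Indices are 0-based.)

[0,7] -9+35=26 <42 → l++
[1,7] -2+35=33 <42 → l++
[2,7] 1+35=36 <42 → l++
[3,7] 17+35=52 >42 → r--
[3,6] 17+34=51 >42 → r--
[3,5] 17+23=40 <42 → l++
[4,5] 19+23=42 → found

7 moves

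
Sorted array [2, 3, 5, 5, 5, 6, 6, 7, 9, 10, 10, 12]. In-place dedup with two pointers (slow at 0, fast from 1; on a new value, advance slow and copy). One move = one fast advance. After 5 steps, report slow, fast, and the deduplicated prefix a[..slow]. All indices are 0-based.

slow=3, fast=6, prefix=[2, 3, 5, 6]

(s=0,f=1) a[fast]=3≠a[slow]=2 write a[1]=3 → slow++,fast++
(s=1,f=2) a[fast]=5≠a[slow]=3 write a[2]=5 → slow++,fast++
(s=2,f=3) a[fast]=5=a[slow] dup → fast++
(s=2,f=4) a[fast]=5=a[slow] dup → fast++
(s=2,f=5) a[fast]=6≠a[slow]=5 write a[3]=6 → slow++,fast++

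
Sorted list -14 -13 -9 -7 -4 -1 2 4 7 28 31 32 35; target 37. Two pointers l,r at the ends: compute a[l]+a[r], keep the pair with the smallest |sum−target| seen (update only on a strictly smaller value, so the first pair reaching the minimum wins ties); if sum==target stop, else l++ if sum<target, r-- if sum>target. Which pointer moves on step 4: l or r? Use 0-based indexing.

l=0 r=12: -14+35=21 d=16 *, l++
l=1 r=12: -13+35=22 d=15 *, l++
l=2 r=12: -9+35=26 d=11 *, l++
l=3 r=12: -7+35=28 d=9 *, l++

l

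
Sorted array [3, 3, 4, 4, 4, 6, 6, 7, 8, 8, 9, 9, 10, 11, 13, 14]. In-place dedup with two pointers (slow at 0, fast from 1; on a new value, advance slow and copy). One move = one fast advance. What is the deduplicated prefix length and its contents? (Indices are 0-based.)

(s=0,f=1) a[fast]=3=a[slow] dup → fast++
(s=0,f=2) a[fast]=4≠a[slow]=3 write a[1]=4 → slow++,fast++
(s=1,f=3) a[fast]=4=a[slow] dup → fast++
(s=1,f=4) a[fast]=4=a[slow] dup → fast++
(s=1,f=5) a[fast]=6≠a[slow]=4 write a[2]=6 → slow++,fast++
(s=2,f=6) a[fast]=6=a[slow] dup → fast++
(s=2,f=7) a[fast]=7≠a[slow]=6 write a[3]=7 → slow++,fast++
(s=3,f=8) a[fast]=8≠a[slow]=7 write a[4]=8 → slow++,fast++
(s=4,f=9) a[fast]=8=a[slow] dup → fast++
(s=4,f=10) a[fast]=9≠a[slow]=8 write a[5]=9 → slow++,fast++
(s=5,f=11) a[fast]=9=a[slow] dup → fast++
(s=5,f=12) a[fast]=10≠a[slow]=9 write a[6]=10 → slow++,fast++
(s=6,f=13) a[fast]=11≠a[slow]=10 write a[7]=11 → slow++,fast++
(s=7,f=14) a[fast]=13≠a[slow]=11 write a[8]=13 → slow++,fast++
(s=8,f=15) a[fast]=14≠a[slow]=13 write a[9]=14 → slow++,fast++

length 10; prefix = [3, 4, 6, 7, 8, 9, 10, 11, 13, 14]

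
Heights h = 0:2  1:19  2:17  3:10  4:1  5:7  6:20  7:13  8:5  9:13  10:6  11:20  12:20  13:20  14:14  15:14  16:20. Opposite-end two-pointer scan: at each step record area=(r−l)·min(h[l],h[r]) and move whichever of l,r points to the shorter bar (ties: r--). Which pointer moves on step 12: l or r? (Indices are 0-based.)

r

l=0 r=16: min(2,20)*16=32 best=32 *, l++
l=1 r=16: min(19,20)*15=285 best=285 *, l++
l=2 r=16: min(17,20)*14=238 best=285, l++
l=3 r=16: min(10,20)*13=130 best=285, l++
l=4 r=16: min(1,20)*12=12 best=285, l++
l=5 r=16: min(7,20)*11=77 best=285, l++
l=6 r=16: min(20,20)*10=200 best=285, r--
l=6 r=15: min(20,14)*9=126 best=285, r--
l=6 r=14: min(20,14)*8=112 best=285, r--
l=6 r=13: min(20,20)*7=140 best=285, r--
l=6 r=12: min(20,20)*6=120 best=285, r--
l=6 r=11: min(20,20)*5=100 best=285, r--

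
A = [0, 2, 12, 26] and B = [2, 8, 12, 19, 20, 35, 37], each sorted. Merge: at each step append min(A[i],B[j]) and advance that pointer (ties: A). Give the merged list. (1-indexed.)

[0, 2, 2, 8, 12, 12, 19, 20, 26, 35, 37]

[i=1,j=1] A[i]=0<=B[j]=2 take 0 → i++
[i=2,j=1] A[i]=2<=B[j]=2 take 2 → i++
[i=3,j=1] A[i]=12>B[j]=2 take 2 → j++
[i=3,j=2] A[i]=12>B[j]=8 take 8 → j++
[i=3,j=3] A[i]=12<=B[j]=12 take 12 → i++
[i=4,j=3] A[i]=26>B[j]=12 take 12 → j++
[i=4,j=4] A[i]=26>B[j]=19 take 19 → j++
[i=4,j=5] A[i]=26>B[j]=20 take 20 → j++
[i=4,j=6] A[i]=26<=B[j]=35 take 26 → i++
[i=5,j=6] A done, take B[j]=35 → j++
[i=5,j=7] A done, take B[j]=37 → j++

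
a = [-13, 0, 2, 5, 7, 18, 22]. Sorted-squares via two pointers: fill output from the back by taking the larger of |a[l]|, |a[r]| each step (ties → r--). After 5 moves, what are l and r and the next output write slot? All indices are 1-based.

l=1 r=7: |-13|<=|22| out[7]=484, r--
l=1 r=6: |-13|<=|18| out[6]=324, r--
l=1 r=5: |-13|>|7| out[5]=169, l++
l=2 r=5: |0|<=|7| out[4]=49, r--
l=2 r=4: |0|<=|5| out[3]=25, r--

l=2, r=3, next write slot=2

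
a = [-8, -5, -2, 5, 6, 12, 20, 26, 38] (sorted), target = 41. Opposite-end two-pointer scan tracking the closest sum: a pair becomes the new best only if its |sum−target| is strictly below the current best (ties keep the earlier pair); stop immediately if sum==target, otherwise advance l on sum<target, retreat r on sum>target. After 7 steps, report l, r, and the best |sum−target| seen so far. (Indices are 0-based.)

l=6, r=7, best |Δ|=2

l=0 r=8: -8+38=30 d=11 *, l++
l=1 r=8: -5+38=33 d=8 *, l++
l=2 r=8: -2+38=36 d=5 *, l++
l=3 r=8: 5+38=43 d=2 *, r--
l=3 r=7: 5+26=31 d=10, l++
l=4 r=7: 6+26=32 d=9, l++
l=5 r=7: 12+26=38 d=3, l++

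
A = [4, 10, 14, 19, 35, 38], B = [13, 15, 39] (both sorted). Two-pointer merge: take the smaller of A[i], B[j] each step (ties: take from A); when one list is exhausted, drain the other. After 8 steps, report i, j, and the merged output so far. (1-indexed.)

[i=1,j=1] A[i]=4<=B[j]=13 take 4 → i++
[i=2,j=1] A[i]=10<=B[j]=13 take 10 → i++
[i=3,j=1] A[i]=14>B[j]=13 take 13 → j++
[i=3,j=2] A[i]=14<=B[j]=15 take 14 → i++
[i=4,j=2] A[i]=19>B[j]=15 take 15 → j++
[i=4,j=3] A[i]=19<=B[j]=39 take 19 → i++
[i=5,j=3] A[i]=35<=B[j]=39 take 35 → i++
[i=6,j=3] A[i]=38<=B[j]=39 take 38 → i++

i=7, j=3, merged so far=[4, 10, 13, 14, 15, 19, 35, 38]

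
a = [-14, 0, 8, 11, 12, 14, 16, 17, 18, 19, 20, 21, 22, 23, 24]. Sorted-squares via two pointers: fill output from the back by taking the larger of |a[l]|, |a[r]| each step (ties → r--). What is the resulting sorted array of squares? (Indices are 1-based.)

l=1 r=15: |-14|<=|24| out[15]=576, r--
l=1 r=14: |-14|<=|23| out[14]=529, r--
l=1 r=13: |-14|<=|22| out[13]=484, r--
l=1 r=12: |-14|<=|21| out[12]=441, r--
l=1 r=11: |-14|<=|20| out[11]=400, r--
l=1 r=10: |-14|<=|19| out[10]=361, r--
l=1 r=9: |-14|<=|18| out[9]=324, r--
l=1 r=8: |-14|<=|17| out[8]=289, r--
l=1 r=7: |-14|<=|16| out[7]=256, r--
l=1 r=6: |-14|<=|14| out[6]=196, r--
l=1 r=5: |-14|>|12| out[5]=196, l++
l=2 r=5: |0|<=|12| out[4]=144, r--
l=2 r=4: |0|<=|11| out[3]=121, r--
l=2 r=3: |0|<=|8| out[2]=64, r--
l=2 r=2: |0|<=|0| out[1]=0, r--

[0, 64, 121, 144, 196, 196, 256, 289, 324, 361, 400, 441, 484, 529, 576]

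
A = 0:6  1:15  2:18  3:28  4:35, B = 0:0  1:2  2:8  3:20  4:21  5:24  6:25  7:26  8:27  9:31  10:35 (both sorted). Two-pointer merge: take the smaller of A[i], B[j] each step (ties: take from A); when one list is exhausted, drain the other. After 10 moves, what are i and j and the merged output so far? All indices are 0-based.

i=0 j=0: A[i]=6>B[j]=0 take 0, j++
i=0 j=1: A[i]=6>B[j]=2 take 2, j++
i=0 j=2: A[i]=6<=B[j]=8 take 6, i++
i=1 j=2: A[i]=15>B[j]=8 take 8, j++
i=1 j=3: A[i]=15<=B[j]=20 take 15, i++
i=2 j=3: A[i]=18<=B[j]=20 take 18, i++
i=3 j=3: A[i]=28>B[j]=20 take 20, j++
i=3 j=4: A[i]=28>B[j]=21 take 21, j++
i=3 j=5: A[i]=28>B[j]=24 take 24, j++
i=3 j=6: A[i]=28>B[j]=25 take 25, j++

i=3, j=7, merged so far=[0, 2, 6, 8, 15, 18, 20, 21, 24, 25]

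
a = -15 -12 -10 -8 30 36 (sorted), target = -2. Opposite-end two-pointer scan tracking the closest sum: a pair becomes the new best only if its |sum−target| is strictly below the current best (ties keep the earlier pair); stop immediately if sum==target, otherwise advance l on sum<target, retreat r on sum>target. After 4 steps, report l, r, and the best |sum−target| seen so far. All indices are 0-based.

l=2, r=3, best |Δ|=17

l=0 r=5: -15+36=21 d=23 *, r--
l=0 r=4: -15+30=15 d=17 *, r--
l=0 r=3: -15+-8=-23 d=21, l++
l=1 r=3: -12+-8=-20 d=18, l++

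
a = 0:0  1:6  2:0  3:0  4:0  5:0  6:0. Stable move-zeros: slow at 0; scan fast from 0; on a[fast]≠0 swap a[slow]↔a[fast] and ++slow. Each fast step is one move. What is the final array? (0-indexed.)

[6, 0, 0, 0, 0, 0, 0]

slow=0 fast=0: a[fast]=0, fast++
slow=0 fast=1: a[fast]=6≠0 swap→a[0]=6, slow++,fast++
slow=1 fast=2: a[fast]=0, fast++
slow=1 fast=3: a[fast]=0, fast++
slow=1 fast=4: a[fast]=0, fast++
slow=1 fast=5: a[fast]=0, fast++
slow=1 fast=6: a[fast]=0, fast++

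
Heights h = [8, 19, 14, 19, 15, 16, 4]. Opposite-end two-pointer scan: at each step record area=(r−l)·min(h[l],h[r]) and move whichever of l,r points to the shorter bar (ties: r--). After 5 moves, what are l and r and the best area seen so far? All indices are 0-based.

l=1, r=2, best area=64

l=0 r=6: min(8,4)*6=24 best=24 *, r--
l=0 r=5: min(8,16)*5=40 best=40 *, l++
l=1 r=5: min(19,16)*4=64 best=64 *, r--
l=1 r=4: min(19,15)*3=45 best=64, r--
l=1 r=3: min(19,19)*2=38 best=64, r--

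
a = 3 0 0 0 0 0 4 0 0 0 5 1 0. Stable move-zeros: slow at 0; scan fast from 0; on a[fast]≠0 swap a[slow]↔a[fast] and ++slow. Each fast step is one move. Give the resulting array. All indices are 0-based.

[3, 4, 5, 1, 0, 0, 0, 0, 0, 0, 0, 0, 0]

(s=0,f=0) a[fast]=3≠0 swap→a[0]=3 → slow++,fast++
(s=1,f=1) a[fast]=0 → fast++
(s=1,f=2) a[fast]=0 → fast++
(s=1,f=3) a[fast]=0 → fast++
(s=1,f=4) a[fast]=0 → fast++
(s=1,f=5) a[fast]=0 → fast++
(s=1,f=6) a[fast]=4≠0 swap→a[1]=4 → slow++,fast++
(s=2,f=7) a[fast]=0 → fast++
(s=2,f=8) a[fast]=0 → fast++
(s=2,f=9) a[fast]=0 → fast++
(s=2,f=10) a[fast]=5≠0 swap→a[2]=5 → slow++,fast++
(s=3,f=11) a[fast]=1≠0 swap→a[3]=1 → slow++,fast++
(s=4,f=12) a[fast]=0 → fast++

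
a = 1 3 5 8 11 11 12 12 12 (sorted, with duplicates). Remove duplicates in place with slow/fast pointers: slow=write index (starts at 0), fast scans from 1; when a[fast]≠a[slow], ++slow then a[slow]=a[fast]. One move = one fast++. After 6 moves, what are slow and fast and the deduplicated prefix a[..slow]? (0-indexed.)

slow=5, fast=7, prefix=[1, 3, 5, 8, 11, 12]

slow=0 fast=1: a[fast]=3≠a[slow]=1 write a[1]=3, slow++,fast++
slow=1 fast=2: a[fast]=5≠a[slow]=3 write a[2]=5, slow++,fast++
slow=2 fast=3: a[fast]=8≠a[slow]=5 write a[3]=8, slow++,fast++
slow=3 fast=4: a[fast]=11≠a[slow]=8 write a[4]=11, slow++,fast++
slow=4 fast=5: a[fast]=11=a[slow] dup, fast++
slow=4 fast=6: a[fast]=12≠a[slow]=11 write a[5]=12, slow++,fast++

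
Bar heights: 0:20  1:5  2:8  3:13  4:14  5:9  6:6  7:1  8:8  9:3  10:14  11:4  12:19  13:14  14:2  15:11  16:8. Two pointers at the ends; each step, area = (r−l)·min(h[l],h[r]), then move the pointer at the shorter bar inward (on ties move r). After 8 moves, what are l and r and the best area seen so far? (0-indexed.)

l=0 r=16: min(20,8)*16=128 best=128 *, r--
l=0 r=15: min(20,11)*15=165 best=165 *, r--
l=0 r=14: min(20,2)*14=28 best=165, r--
l=0 r=13: min(20,14)*13=182 best=182 *, r--
l=0 r=12: min(20,19)*12=228 best=228 *, r--
l=0 r=11: min(20,4)*11=44 best=228, r--
l=0 r=10: min(20,14)*10=140 best=228, r--
l=0 r=9: min(20,3)*9=27 best=228, r--

l=0, r=8, best area=228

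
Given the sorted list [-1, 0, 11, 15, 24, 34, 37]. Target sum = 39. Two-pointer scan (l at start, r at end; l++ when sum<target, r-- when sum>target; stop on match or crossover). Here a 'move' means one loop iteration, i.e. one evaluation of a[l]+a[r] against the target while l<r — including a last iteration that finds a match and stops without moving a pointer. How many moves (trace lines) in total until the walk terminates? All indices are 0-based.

6 moves

[0,6] -1+37=36 <39 → l++
[1,6] 0+37=37 <39 → l++
[2,6] 11+37=48 >39 → r--
[2,5] 11+34=45 >39 → r--
[2,4] 11+24=35 <39 → l++
[3,4] 15+24=39 → found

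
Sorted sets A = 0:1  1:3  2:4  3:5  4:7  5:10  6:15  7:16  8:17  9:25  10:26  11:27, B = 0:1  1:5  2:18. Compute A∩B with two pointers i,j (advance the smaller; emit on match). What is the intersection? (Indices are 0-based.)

[i=0,j=0] 1==1 emit → i++,j++
[i=1,j=1] 3<5 → i++
[i=2,j=1] 4<5 → i++
[i=3,j=1] 5==5 emit → i++,j++
[i=4,j=2] 7<18 → i++
[i=5,j=2] 10<18 → i++
[i=6,j=2] 15<18 → i++
[i=7,j=2] 16<18 → i++
[i=8,j=2] 17<18 → i++
[i=9,j=2] 25>18 → j++

intersection = [1, 5]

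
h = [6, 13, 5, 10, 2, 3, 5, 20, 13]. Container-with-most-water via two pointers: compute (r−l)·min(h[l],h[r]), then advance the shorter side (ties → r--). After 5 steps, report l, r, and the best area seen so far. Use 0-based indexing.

l=4, r=7, best area=91

[0,8] min(6,13)*8=48 best=48 * → l++
[1,8] min(13,13)*7=91 best=91 * → r--
[1,7] min(13,20)*6=78 best=91 → l++
[2,7] min(5,20)*5=25 best=91 → l++
[3,7] min(10,20)*4=40 best=91 → l++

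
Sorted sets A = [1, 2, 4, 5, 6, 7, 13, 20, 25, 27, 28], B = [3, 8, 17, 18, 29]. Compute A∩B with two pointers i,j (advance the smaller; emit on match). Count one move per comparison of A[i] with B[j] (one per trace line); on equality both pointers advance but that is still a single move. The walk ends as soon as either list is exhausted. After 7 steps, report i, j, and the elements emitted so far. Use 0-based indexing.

i=6, j=1, emitted=[]

i=0 j=0: 1<3, i++
i=1 j=0: 2<3, i++
i=2 j=0: 4>3, j++
i=2 j=1: 4<8, i++
i=3 j=1: 5<8, i++
i=4 j=1: 6<8, i++
i=5 j=1: 7<8, i++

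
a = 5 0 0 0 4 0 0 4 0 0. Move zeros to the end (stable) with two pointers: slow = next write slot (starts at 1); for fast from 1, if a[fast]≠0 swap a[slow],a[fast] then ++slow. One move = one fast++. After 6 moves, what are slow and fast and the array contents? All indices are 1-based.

slow=3, fast=7, a=[5, 4, 0, 0, 0, 0, 0, 4, 0, 0]

slow=1 fast=1: a[fast]=5≠0 swap→a[1]=5, slow++,fast++
slow=2 fast=2: a[fast]=0, fast++
slow=2 fast=3: a[fast]=0, fast++
slow=2 fast=4: a[fast]=0, fast++
slow=2 fast=5: a[fast]=4≠0 swap→a[2]=4, slow++,fast++
slow=3 fast=6: a[fast]=0, fast++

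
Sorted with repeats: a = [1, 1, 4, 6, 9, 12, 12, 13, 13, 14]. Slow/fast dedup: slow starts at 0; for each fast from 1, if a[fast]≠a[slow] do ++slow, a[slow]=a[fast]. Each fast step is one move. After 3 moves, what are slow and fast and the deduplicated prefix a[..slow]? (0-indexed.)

(s=0,f=1) a[fast]=1=a[slow] dup → fast++
(s=0,f=2) a[fast]=4≠a[slow]=1 write a[1]=4 → slow++,fast++
(s=1,f=3) a[fast]=6≠a[slow]=4 write a[2]=6 → slow++,fast++

slow=2, fast=4, prefix=[1, 4, 6]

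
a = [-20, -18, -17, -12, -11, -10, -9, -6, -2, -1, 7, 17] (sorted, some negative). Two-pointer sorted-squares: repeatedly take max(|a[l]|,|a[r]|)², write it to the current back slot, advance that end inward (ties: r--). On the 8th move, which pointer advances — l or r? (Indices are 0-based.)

l=0 r=11: |-20|>|17| out[11]=400, l++
l=1 r=11: |-18|>|17| out[10]=324, l++
l=2 r=11: |-17|<=|17| out[9]=289, r--
l=2 r=10: |-17|>|7| out[8]=289, l++
l=3 r=10: |-12|>|7| out[7]=144, l++
l=4 r=10: |-11|>|7| out[6]=121, l++
l=5 r=10: |-10|>|7| out[5]=100, l++
l=6 r=10: |-9|>|7| out[4]=81, l++

l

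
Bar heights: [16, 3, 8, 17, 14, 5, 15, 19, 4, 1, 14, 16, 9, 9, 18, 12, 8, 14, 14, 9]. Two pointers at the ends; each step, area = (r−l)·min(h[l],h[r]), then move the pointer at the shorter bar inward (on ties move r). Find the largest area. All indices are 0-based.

max area = 252

[0,19] min(16,9)*19=171 best=171 * → r--
[0,18] min(16,14)*18=252 best=252 * → r--
[0,17] min(16,14)*17=238 best=252 → r--
[0,16] min(16,8)*16=128 best=252 → r--
[0,15] min(16,12)*15=180 best=252 → r--
[0,14] min(16,18)*14=224 best=252 → l++
[1,14] min(3,18)*13=39 best=252 → l++
[2,14] min(8,18)*12=96 best=252 → l++
[3,14] min(17,18)*11=187 best=252 → l++
[4,14] min(14,18)*10=140 best=252 → l++
[5,14] min(5,18)*9=45 best=252 → l++
[6,14] min(15,18)*8=120 best=252 → l++
[7,14] min(19,18)*7=126 best=252 → r--
[7,13] min(19,9)*6=54 best=252 → r--
[7,12] min(19,9)*5=45 best=252 → r--
[7,11] min(19,16)*4=64 best=252 → r--
[7,10] min(19,14)*3=42 best=252 → r--
[7,9] min(19,1)*2=2 best=252 → r--
[7,8] min(19,4)*1=4 best=252 → r--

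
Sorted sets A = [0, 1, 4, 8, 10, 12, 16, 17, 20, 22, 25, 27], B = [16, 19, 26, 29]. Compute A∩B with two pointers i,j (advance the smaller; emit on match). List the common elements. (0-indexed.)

i=0 j=0: 0<16, i++
i=1 j=0: 1<16, i++
i=2 j=0: 4<16, i++
i=3 j=0: 8<16, i++
i=4 j=0: 10<16, i++
i=5 j=0: 12<16, i++
i=6 j=0: 16==16 emit, i++,j++
i=7 j=1: 17<19, i++
i=8 j=1: 20>19, j++
i=8 j=2: 20<26, i++
i=9 j=2: 22<26, i++
i=10 j=2: 25<26, i++
i=11 j=2: 27>26, j++
i=11 j=3: 27<29, i++

intersection = [16]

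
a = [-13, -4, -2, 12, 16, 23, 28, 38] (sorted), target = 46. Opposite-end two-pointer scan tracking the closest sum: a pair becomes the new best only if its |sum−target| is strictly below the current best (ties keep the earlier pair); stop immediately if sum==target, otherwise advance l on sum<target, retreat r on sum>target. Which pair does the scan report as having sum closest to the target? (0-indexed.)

pair (16, 28) with sum 44 (|Δ|=2)

[0,7] -13+38=25 d=21 * → l++
[1,7] -4+38=34 d=12 * → l++
[2,7] -2+38=36 d=10 * → l++
[3,7] 12+38=50 d=4 * → r--
[3,6] 12+28=40 d=6 → l++
[4,6] 16+28=44 d=2 * → l++
[5,6] 23+28=51 d=5 → r--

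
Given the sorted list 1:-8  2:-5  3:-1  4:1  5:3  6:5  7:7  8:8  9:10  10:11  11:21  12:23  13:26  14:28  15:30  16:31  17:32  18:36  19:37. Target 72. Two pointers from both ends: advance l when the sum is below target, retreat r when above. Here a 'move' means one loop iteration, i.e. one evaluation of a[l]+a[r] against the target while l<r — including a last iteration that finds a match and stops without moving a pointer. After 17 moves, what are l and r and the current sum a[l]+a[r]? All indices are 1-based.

l=1 r=19: -8+37=29 <72, l++
l=2 r=19: -5+37=32 <72, l++
l=3 r=19: -1+37=36 <72, l++
l=4 r=19: 1+37=38 <72, l++
l=5 r=19: 3+37=40 <72, l++
l=6 r=19: 5+37=42 <72, l++
l=7 r=19: 7+37=44 <72, l++
l=8 r=19: 8+37=45 <72, l++
l=9 r=19: 10+37=47 <72, l++
l=10 r=19: 11+37=48 <72, l++
l=11 r=19: 21+37=58 <72, l++
l=12 r=19: 23+37=60 <72, l++
l=13 r=19: 26+37=63 <72, l++
l=14 r=19: 28+37=65 <72, l++
l=15 r=19: 30+37=67 <72, l++
l=16 r=19: 31+37=68 <72, l++
l=17 r=19: 32+37=69 <72, l++

l=18, r=19, sum=73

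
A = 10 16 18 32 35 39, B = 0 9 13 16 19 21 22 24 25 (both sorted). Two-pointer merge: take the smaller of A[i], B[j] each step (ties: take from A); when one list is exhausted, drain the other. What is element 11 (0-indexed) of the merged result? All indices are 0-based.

merged[11] = 25

[i=0,j=0] A[i]=10>B[j]=0 take 0 → j++
[i=0,j=1] A[i]=10>B[j]=9 take 9 → j++
[i=0,j=2] A[i]=10<=B[j]=13 take 10 → i++
[i=1,j=2] A[i]=16>B[j]=13 take 13 → j++
[i=1,j=3] A[i]=16<=B[j]=16 take 16 → i++
[i=2,j=3] A[i]=18>B[j]=16 take 16 → j++
[i=2,j=4] A[i]=18<=B[j]=19 take 18 → i++
[i=3,j=4] A[i]=32>B[j]=19 take 19 → j++
[i=3,j=5] A[i]=32>B[j]=21 take 21 → j++
[i=3,j=6] A[i]=32>B[j]=22 take 22 → j++
[i=3,j=7] A[i]=32>B[j]=24 take 24 → j++
[i=3,j=8] A[i]=32>B[j]=25 take 25 → j++
[i=3,j=9] B done, take A[i]=32 → i++
[i=4,j=9] B done, take A[i]=35 → i++
[i=5,j=9] B done, take A[i]=39 → i++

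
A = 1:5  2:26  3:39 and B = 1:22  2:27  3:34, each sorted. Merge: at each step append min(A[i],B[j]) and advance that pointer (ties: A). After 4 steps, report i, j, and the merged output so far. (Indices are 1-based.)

i=3, j=3, merged so far=[5, 22, 26, 27]

[i=1,j=1] A[i]=5<=B[j]=22 take 5 → i++
[i=2,j=1] A[i]=26>B[j]=22 take 22 → j++
[i=2,j=2] A[i]=26<=B[j]=27 take 26 → i++
[i=3,j=2] A[i]=39>B[j]=27 take 27 → j++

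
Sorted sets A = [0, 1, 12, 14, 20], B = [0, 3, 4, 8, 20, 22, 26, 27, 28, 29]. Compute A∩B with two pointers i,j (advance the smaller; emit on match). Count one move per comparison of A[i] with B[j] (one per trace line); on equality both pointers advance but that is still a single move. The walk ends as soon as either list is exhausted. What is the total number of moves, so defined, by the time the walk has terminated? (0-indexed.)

8 moves

[i=0,j=0] 0==0 emit → i++,j++
[i=1,j=1] 1<3 → i++
[i=2,j=1] 12>3 → j++
[i=2,j=2] 12>4 → j++
[i=2,j=3] 12>8 → j++
[i=2,j=4] 12<20 → i++
[i=3,j=4] 14<20 → i++
[i=4,j=4] 20==20 emit → i++,j++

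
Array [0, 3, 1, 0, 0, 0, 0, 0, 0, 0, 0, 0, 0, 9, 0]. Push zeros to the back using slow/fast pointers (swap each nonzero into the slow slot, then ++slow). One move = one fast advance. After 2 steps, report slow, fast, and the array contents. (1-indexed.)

slow=1 fast=1: a[fast]=0, fast++
slow=1 fast=2: a[fast]=3≠0 swap→a[1]=3, slow++,fast++

slow=2, fast=3, a=[3, 0, 1, 0, 0, 0, 0, 0, 0, 0, 0, 0, 0, 9, 0]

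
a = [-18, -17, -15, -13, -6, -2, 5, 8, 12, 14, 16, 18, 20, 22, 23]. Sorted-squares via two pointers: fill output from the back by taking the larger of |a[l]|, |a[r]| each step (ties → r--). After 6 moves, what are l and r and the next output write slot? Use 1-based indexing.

[1,15] |-18|<=|23| out[15]=529 → r--
[1,14] |-18|<=|22| out[14]=484 → r--
[1,13] |-18|<=|20| out[13]=400 → r--
[1,12] |-18|<=|18| out[12]=324 → r--
[1,11] |-18|>|16| out[11]=324 → l++
[2,11] |-17|>|16| out[10]=289 → l++

l=3, r=11, next write slot=9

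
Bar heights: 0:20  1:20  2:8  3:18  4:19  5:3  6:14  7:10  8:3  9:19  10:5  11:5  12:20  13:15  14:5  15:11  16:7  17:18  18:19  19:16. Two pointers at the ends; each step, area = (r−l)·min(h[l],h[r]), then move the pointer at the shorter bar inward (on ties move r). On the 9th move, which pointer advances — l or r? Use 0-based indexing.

r

[0,19] min(20,16)*19=304 best=304 * → r--
[0,18] min(20,19)*18=342 best=342 * → r--
[0,17] min(20,18)*17=306 best=342 → r--
[0,16] min(20,7)*16=112 best=342 → r--
[0,15] min(20,11)*15=165 best=342 → r--
[0,14] min(20,5)*14=70 best=342 → r--
[0,13] min(20,15)*13=195 best=342 → r--
[0,12] min(20,20)*12=240 best=342 → r--
[0,11] min(20,5)*11=55 best=342 → r--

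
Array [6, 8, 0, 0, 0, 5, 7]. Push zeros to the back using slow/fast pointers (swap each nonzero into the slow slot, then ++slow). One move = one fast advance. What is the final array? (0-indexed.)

slow=0 fast=0: a[fast]=6≠0 swap→a[0]=6, slow++,fast++
slow=1 fast=1: a[fast]=8≠0 swap→a[1]=8, slow++,fast++
slow=2 fast=2: a[fast]=0, fast++
slow=2 fast=3: a[fast]=0, fast++
slow=2 fast=4: a[fast]=0, fast++
slow=2 fast=5: a[fast]=5≠0 swap→a[2]=5, slow++,fast++
slow=3 fast=6: a[fast]=7≠0 swap→a[3]=7, slow++,fast++

[6, 8, 5, 7, 0, 0, 0]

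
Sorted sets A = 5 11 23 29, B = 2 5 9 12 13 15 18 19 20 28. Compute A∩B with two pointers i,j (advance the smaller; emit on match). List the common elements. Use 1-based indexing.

i=1 j=1: 5>2, j++
i=1 j=2: 5==5 emit, i++,j++
i=2 j=3: 11>9, j++
i=2 j=4: 11<12, i++
i=3 j=4: 23>12, j++
i=3 j=5: 23>13, j++
i=3 j=6: 23>15, j++
i=3 j=7: 23>18, j++
i=3 j=8: 23>19, j++
i=3 j=9: 23>20, j++
i=3 j=10: 23<28, i++
i=4 j=10: 29>28, j++

intersection = [5]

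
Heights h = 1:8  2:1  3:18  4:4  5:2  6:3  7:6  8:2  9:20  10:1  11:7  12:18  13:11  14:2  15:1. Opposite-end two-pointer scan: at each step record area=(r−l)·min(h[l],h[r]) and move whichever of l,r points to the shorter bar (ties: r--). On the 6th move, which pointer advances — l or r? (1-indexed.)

r

[1,15] min(8,1)*14=14 best=14 * → r--
[1,14] min(8,2)*13=26 best=26 * → r--
[1,13] min(8,11)*12=96 best=96 * → l++
[2,13] min(1,11)*11=11 best=96 → l++
[3,13] min(18,11)*10=110 best=110 * → r--
[3,12] min(18,18)*9=162 best=162 * → r--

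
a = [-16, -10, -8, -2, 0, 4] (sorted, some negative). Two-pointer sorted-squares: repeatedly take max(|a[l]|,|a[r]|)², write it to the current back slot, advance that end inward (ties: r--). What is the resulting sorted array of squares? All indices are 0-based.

l=0 r=5: |-16|>|4| out[5]=256, l++
l=1 r=5: |-10|>|4| out[4]=100, l++
l=2 r=5: |-8|>|4| out[3]=64, l++
l=3 r=5: |-2|<=|4| out[2]=16, r--
l=3 r=4: |-2|>|0| out[1]=4, l++
l=4 r=4: |0|<=|0| out[0]=0, r--

[0, 4, 16, 64, 100, 256]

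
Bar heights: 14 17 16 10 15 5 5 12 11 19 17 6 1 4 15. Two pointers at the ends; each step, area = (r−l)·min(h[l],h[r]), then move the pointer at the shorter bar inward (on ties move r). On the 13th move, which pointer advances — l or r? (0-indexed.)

l

l=0 r=14: min(14,15)*14=196 best=196 *, l++
l=1 r=14: min(17,15)*13=195 best=196, r--
l=1 r=13: min(17,4)*12=48 best=196, r--
l=1 r=12: min(17,1)*11=11 best=196, r--
l=1 r=11: min(17,6)*10=60 best=196, r--
l=1 r=10: min(17,17)*9=153 best=196, r--
l=1 r=9: min(17,19)*8=136 best=196, l++
l=2 r=9: min(16,19)*7=112 best=196, l++
l=3 r=9: min(10,19)*6=60 best=196, l++
l=4 r=9: min(15,19)*5=75 best=196, l++
l=5 r=9: min(5,19)*4=20 best=196, l++
l=6 r=9: min(5,19)*3=15 best=196, l++
l=7 r=9: min(12,19)*2=24 best=196, l++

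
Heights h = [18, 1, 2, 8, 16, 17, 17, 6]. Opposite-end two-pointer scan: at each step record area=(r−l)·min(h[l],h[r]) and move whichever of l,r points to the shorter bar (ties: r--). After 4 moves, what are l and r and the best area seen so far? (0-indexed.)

l=0, r=3, best area=102

[0,7] min(18,6)*7=42 best=42 * → r--
[0,6] min(18,17)*6=102 best=102 * → r--
[0,5] min(18,17)*5=85 best=102 → r--
[0,4] min(18,16)*4=64 best=102 → r--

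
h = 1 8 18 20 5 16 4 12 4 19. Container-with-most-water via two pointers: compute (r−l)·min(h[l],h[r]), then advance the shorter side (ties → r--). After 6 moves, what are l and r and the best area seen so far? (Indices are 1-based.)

l=1 r=10: min(1,19)*9=9 best=9 *, l++
l=2 r=10: min(8,19)*8=64 best=64 *, l++
l=3 r=10: min(18,19)*7=126 best=126 *, l++
l=4 r=10: min(20,19)*6=114 best=126, r--
l=4 r=9: min(20,4)*5=20 best=126, r--
l=4 r=8: min(20,12)*4=48 best=126, r--

l=4, r=7, best area=126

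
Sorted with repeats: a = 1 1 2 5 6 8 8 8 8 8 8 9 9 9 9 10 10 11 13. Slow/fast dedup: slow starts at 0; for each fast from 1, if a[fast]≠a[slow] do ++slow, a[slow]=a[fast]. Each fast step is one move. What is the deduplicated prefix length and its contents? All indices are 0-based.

length 9; prefix = [1, 2, 5, 6, 8, 9, 10, 11, 13]

slow=0 fast=1: a[fast]=1=a[slow] dup, fast++
slow=0 fast=2: a[fast]=2≠a[slow]=1 write a[1]=2, slow++,fast++
slow=1 fast=3: a[fast]=5≠a[slow]=2 write a[2]=5, slow++,fast++
slow=2 fast=4: a[fast]=6≠a[slow]=5 write a[3]=6, slow++,fast++
slow=3 fast=5: a[fast]=8≠a[slow]=6 write a[4]=8, slow++,fast++
slow=4 fast=6: a[fast]=8=a[slow] dup, fast++
slow=4 fast=7: a[fast]=8=a[slow] dup, fast++
slow=4 fast=8: a[fast]=8=a[slow] dup, fast++
slow=4 fast=9: a[fast]=8=a[slow] dup, fast++
slow=4 fast=10: a[fast]=8=a[slow] dup, fast++
slow=4 fast=11: a[fast]=9≠a[slow]=8 write a[5]=9, slow++,fast++
slow=5 fast=12: a[fast]=9=a[slow] dup, fast++
slow=5 fast=13: a[fast]=9=a[slow] dup, fast++
slow=5 fast=14: a[fast]=9=a[slow] dup, fast++
slow=5 fast=15: a[fast]=10≠a[slow]=9 write a[6]=10, slow++,fast++
slow=6 fast=16: a[fast]=10=a[slow] dup, fast++
slow=6 fast=17: a[fast]=11≠a[slow]=10 write a[7]=11, slow++,fast++
slow=7 fast=18: a[fast]=13≠a[slow]=11 write a[8]=13, slow++,fast++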